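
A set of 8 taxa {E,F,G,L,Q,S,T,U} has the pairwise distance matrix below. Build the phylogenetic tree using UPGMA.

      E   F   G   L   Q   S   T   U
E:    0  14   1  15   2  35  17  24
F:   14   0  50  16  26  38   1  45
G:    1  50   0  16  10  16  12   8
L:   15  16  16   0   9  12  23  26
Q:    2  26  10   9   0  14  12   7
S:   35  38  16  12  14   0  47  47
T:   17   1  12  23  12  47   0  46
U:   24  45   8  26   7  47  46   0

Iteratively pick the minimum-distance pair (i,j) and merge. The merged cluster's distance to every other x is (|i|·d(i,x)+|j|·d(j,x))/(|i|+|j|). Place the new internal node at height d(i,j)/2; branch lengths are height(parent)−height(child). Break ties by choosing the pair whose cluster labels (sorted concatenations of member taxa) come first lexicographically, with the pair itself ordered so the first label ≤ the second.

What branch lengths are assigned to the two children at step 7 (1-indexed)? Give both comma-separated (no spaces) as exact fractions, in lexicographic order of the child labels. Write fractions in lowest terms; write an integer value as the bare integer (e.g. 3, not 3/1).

79/24,167/12

step 1: merge (E,G) at d=1; branch lengths E→1/2, G→1/2; new cluster EG
  updated: d(EG,F)=32, d(EG,L)=31/2, d(EG,Q)=6, d(EG,S)=51/2, d(EG,T)=29/2, d(EG,U)=16
step 2: merge (F,T) at d=1; branch lengths F→1/2, T→1/2; new cluster FT
  updated: d(EG,FT)=93/4, d(FT,L)=39/2, d(FT,Q)=19, d(FT,S)=85/2, d(FT,U)=91/2
step 3: merge (EG,Q) at d=6; branch lengths EG→5/2, Q→3; new cluster EGQ
  updated: d(EGQ,FT)=131/6, d(EGQ,L)=40/3, d(EGQ,S)=65/3, d(EGQ,U)=13
step 4: merge (L,S) at d=12; branch lengths L→6, S→6; new cluster LS
  updated: d(EGQ,LS)=35/2, d(FT,LS)=31, d(LS,U)=73/2
step 5: merge (EGQ,U) at d=13; branch lengths EGQ→7/2, U→13/2; new cluster EGQU
  updated: d(EGQU,FT)=111/4, d(EGQU,LS)=89/4
step 6: merge (EGQU,LS) at d=89/4; branch lengths EGQU→37/8, LS→41/8; new cluster EGLQSU
  updated: d(EGLQSU,FT)=173/6
step 7: merge (EGLQSU,FT) at d=173/6; branch lengths EGLQSU→79/24, FT→167/12; new cluster EFGLQSTU
final tree: (((((E:1/2,G:1/2):5/2,Q:3):7/2,U:13/2):37/8,(L:6,S:6):41/8):79/24,(F:1/2,T:1/2):167/12)
total length: 1355/24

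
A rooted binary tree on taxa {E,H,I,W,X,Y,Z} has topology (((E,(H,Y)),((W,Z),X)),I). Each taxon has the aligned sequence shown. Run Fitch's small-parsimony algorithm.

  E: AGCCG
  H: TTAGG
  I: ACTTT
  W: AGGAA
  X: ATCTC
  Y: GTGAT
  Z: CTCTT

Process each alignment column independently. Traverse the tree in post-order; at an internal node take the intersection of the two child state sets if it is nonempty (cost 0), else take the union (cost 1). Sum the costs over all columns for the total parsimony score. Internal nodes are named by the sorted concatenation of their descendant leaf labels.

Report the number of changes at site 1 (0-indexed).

HY@0: {T} ∪ {G} = {G,T} (union, +1)
EHY@0: {A} ∪ {G,T} = {A,G,T} (union, +1)
WZ@0: {A} ∪ {C} = {A,C} (union, +1)
WXZ@0: {A,C} ∩ {A} = {A} (intersection, +0)
EHWXYZ@0: {A,G,T} ∩ {A} = {A} (intersection, +0)
EHIWXYZ@0: {A} ∩ {A} = {A} (intersection, +0)
HY@1: {T} ∩ {T} = {T} (intersection, +0)
EHY@1: {G} ∪ {T} = {G,T} (union, +1)
WZ@1: {G} ∪ {T} = {G,T} (union, +1)
WXZ@1: {G,T} ∩ {T} = {T} (intersection, +0)
EHWXYZ@1: {G,T} ∩ {T} = {T} (intersection, +0)
EHIWXYZ@1: {T} ∪ {C} = {C,T} (union, +1)
HY@2: {A} ∪ {G} = {A,G} (union, +1)
EHY@2: {C} ∪ {A,G} = {A,C,G} (union, +1)
WZ@2: {G} ∪ {C} = {C,G} (union, +1)
WXZ@2: {C,G} ∩ {C} = {C} (intersection, +0)
EHWXYZ@2: {A,C,G} ∩ {C} = {C} (intersection, +0)
EHIWXYZ@2: {C} ∪ {T} = {C,T} (union, +1)
HY@3: {G} ∪ {A} = {A,G} (union, +1)
EHY@3: {C} ∪ {A,G} = {A,C,G} (union, +1)
WZ@3: {A} ∪ {T} = {A,T} (union, +1)
WXZ@3: {A,T} ∩ {T} = {T} (intersection, +0)
EHWXYZ@3: {A,C,G} ∪ {T} = {A,C,G,T} (union, +1)
EHIWXYZ@3: {A,C,G,T} ∩ {T} = {T} (intersection, +0)
HY@4: {G} ∪ {T} = {G,T} (union, +1)
EHY@4: {G} ∩ {G,T} = {G} (intersection, +0)
WZ@4: {A} ∪ {T} = {A,T} (union, +1)
WXZ@4: {A,T} ∪ {C} = {A,C,T} (union, +1)
EHWXYZ@4: {G} ∪ {A,C,T} = {A,C,G,T} (union, +1)
EHIWXYZ@4: {A,C,G,T} ∩ {T} = {T} (intersection, +0)
per-site changes: [3, 3, 4, 4, 4]; total = 18

3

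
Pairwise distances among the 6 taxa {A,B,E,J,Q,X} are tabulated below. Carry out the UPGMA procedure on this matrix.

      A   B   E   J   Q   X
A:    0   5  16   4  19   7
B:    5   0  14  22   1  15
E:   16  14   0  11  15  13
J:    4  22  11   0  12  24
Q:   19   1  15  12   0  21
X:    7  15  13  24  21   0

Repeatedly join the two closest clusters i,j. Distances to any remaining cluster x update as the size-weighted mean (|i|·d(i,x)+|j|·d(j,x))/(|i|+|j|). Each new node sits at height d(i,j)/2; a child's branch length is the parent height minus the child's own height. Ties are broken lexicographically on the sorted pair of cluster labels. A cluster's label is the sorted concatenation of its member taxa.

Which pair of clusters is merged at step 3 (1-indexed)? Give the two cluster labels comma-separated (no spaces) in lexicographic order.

step 1: merge (B,Q) at d=1; branch lengths B→1/2, Q→1/2; new cluster BQ
  updated: d(A,BQ)=12, d(BQ,E)=29/2, d(BQ,J)=17, d(BQ,X)=18
step 2: merge (A,J) at d=4; branch lengths A→2, J→2; new cluster AJ
  updated: d(AJ,BQ)=29/2, d(AJ,E)=27/2, d(AJ,X)=31/2
step 3: merge (E,X) at d=13; branch lengths E→13/2, X→13/2; new cluster EX
  updated: d(AJ,EX)=29/2, d(BQ,EX)=65/4
step 4: merge (AJ,BQ) at d=29/2; branch lengths AJ→21/4, BQ→27/4; new cluster ABJQ
  updated: d(ABJQ,EX)=123/8
step 5: merge (ABJQ,EX) at d=123/8; branch lengths ABJQ→7/16, EX→19/16; new cluster ABEJQX
final tree: (((A:2,J:2):21/4,(B:1/2,Q:1/2):27/4):7/16,(E:13/2,X:13/2):19/16)
total length: 253/8

E,X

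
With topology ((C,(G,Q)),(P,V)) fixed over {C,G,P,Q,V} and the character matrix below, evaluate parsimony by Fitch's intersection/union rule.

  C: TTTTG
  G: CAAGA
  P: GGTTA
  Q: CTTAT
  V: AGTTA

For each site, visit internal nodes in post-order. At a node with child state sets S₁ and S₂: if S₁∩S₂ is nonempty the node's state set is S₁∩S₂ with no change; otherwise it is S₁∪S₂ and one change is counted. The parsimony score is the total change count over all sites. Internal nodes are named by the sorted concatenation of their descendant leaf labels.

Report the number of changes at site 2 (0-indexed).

1

[col 0] GQ: children G:{C}, Q:{C} ∩→ {C}; cost 0
[col 0] CGQ: children C:{T}, GQ:{C} ∪→ {C,T}; cost 1
[col 0] PV: children P:{G}, V:{A} ∪→ {A,G}; cost 1
[col 0] CGPQV: children CGQ:{C,T}, PV:{A,G} ∪→ {A,C,G,T}; cost 1
[col 1] GQ: children G:{A}, Q:{T} ∪→ {A,T}; cost 1
[col 1] CGQ: children C:{T}, GQ:{A,T} ∩→ {T}; cost 0
[col 1] PV: children P:{G}, V:{G} ∩→ {G}; cost 0
[col 1] CGPQV: children CGQ:{T}, PV:{G} ∪→ {G,T}; cost 1
[col 2] GQ: children G:{A}, Q:{T} ∪→ {A,T}; cost 1
[col 2] CGQ: children C:{T}, GQ:{A,T} ∩→ {T}; cost 0
[col 2] PV: children P:{T}, V:{T} ∩→ {T}; cost 0
[col 2] CGPQV: children CGQ:{T}, PV:{T} ∩→ {T}; cost 0
[col 3] GQ: children G:{G}, Q:{A} ∪→ {A,G}; cost 1
[col 3] CGQ: children C:{T}, GQ:{A,G} ∪→ {A,G,T}; cost 1
[col 3] PV: children P:{T}, V:{T} ∩→ {T}; cost 0
[col 3] CGPQV: children CGQ:{A,G,T}, PV:{T} ∩→ {T}; cost 0
[col 4] GQ: children G:{A}, Q:{T} ∪→ {A,T}; cost 1
[col 4] CGQ: children C:{G}, GQ:{A,T} ∪→ {A,G,T}; cost 1
[col 4] PV: children P:{A}, V:{A} ∩→ {A}; cost 0
[col 4] CGPQV: children CGQ:{A,G,T}, PV:{A} ∩→ {A}; cost 0
per-site changes: [3, 2, 1, 2, 2]; total = 10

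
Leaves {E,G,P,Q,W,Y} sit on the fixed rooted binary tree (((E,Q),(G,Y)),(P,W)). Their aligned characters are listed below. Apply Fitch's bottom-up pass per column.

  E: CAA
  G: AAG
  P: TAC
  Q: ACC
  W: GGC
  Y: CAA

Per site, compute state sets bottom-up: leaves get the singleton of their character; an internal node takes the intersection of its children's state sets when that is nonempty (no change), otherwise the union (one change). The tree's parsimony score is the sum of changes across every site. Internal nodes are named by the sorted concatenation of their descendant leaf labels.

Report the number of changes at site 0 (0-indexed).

4

site 0, node EQ: E={C} ∪ Q={A} → {A,C} (+1)
site 0, node GY: G={A} ∪ Y={C} → {A,C} (+1)
site 0, node EGQY: EQ={A,C} ∩ GY={A,C} → {A,C} (+0)
site 0, node PW: P={T} ∪ W={G} → {G,T} (+1)
site 0, node EGPQWY: EGQY={A,C} ∪ PW={G,T} → {A,C,G,T} (+1)
site 1, node EQ: E={A} ∪ Q={C} → {A,C} (+1)
site 1, node GY: G={A} ∩ Y={A} → {A} (+0)
site 1, node EGQY: EQ={A,C} ∩ GY={A} → {A} (+0)
site 1, node PW: P={A} ∪ W={G} → {A,G} (+1)
site 1, node EGPQWY: EGQY={A} ∩ PW={A,G} → {A} (+0)
site 2, node EQ: E={A} ∪ Q={C} → {A,C} (+1)
site 2, node GY: G={G} ∪ Y={A} → {A,G} (+1)
site 2, node EGQY: EQ={A,C} ∩ GY={A,G} → {A} (+0)
site 2, node PW: P={C} ∩ W={C} → {C} (+0)
site 2, node EGPQWY: EGQY={A} ∪ PW={C} → {A,C} (+1)
per-site changes: [4, 2, 3]; total = 9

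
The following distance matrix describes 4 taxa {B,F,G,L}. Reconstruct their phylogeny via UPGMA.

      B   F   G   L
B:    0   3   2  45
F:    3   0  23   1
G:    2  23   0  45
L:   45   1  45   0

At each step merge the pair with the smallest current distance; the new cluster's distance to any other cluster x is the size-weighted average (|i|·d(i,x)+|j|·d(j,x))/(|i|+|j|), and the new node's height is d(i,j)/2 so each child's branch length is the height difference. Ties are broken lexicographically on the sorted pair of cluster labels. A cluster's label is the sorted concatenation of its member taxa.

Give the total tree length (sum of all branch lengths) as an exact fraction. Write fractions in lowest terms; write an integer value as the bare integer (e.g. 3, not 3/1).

61/2

iteration 1: select F,L (d=1); attach at lengths (1/2, 1/2); label the merged cluster FL
  updated: d(B,FL)=24, d(FL,G)=34
iteration 2: select B,G (d=2); attach at lengths (1, 1); label the merged cluster BG
  updated: d(BG,FL)=29
iteration 3: select BG,FL (d=29); attach at lengths (27/2, 14); label the merged cluster BFGL
final tree: ((B:1,G:1):27/2,(F:1/2,L:1/2):14)
total length: 61/2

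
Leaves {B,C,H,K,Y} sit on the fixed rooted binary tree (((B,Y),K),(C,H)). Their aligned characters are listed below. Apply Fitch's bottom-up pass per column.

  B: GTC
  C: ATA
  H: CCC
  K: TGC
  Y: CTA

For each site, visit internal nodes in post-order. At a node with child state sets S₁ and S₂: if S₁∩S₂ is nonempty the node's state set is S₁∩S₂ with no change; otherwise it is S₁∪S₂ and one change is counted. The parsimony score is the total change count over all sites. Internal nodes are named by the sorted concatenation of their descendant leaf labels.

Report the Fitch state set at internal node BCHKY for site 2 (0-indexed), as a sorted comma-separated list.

C

BY@0: {G} ∪ {C} = {C,G} (union, +1)
BKY@0: {C,G} ∪ {T} = {C,G,T} (union, +1)
CH@0: {A} ∪ {C} = {A,C} (union, +1)
BCHKY@0: {C,G,T} ∩ {A,C} = {C} (intersection, +0)
BY@1: {T} ∩ {T} = {T} (intersection, +0)
BKY@1: {T} ∪ {G} = {G,T} (union, +1)
CH@1: {T} ∪ {C} = {C,T} (union, +1)
BCHKY@1: {G,T} ∩ {C,T} = {T} (intersection, +0)
BY@2: {C} ∪ {A} = {A,C} (union, +1)
BKY@2: {A,C} ∩ {C} = {C} (intersection, +0)
CH@2: {A} ∪ {C} = {A,C} (union, +1)
BCHKY@2: {C} ∩ {A,C} = {C} (intersection, +0)
per-site changes: [3, 2, 2]; total = 7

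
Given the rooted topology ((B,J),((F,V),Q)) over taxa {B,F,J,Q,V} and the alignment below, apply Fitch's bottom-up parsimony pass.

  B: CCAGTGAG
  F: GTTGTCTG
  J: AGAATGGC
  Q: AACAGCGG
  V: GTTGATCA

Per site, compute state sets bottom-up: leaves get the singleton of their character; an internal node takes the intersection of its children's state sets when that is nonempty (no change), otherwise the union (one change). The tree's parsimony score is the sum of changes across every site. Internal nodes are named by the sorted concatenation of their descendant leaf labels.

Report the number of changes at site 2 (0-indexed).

BJ@0: {C} ∪ {A} = {A,C} (union, +1)
FV@0: {G} ∩ {G} = {G} (intersection, +0)
FQV@0: {G} ∪ {A} = {A,G} (union, +1)
BFJQV@0: {A,C} ∩ {A,G} = {A} (intersection, +0)
BJ@1: {C} ∪ {G} = {C,G} (union, +1)
FV@1: {T} ∩ {T} = {T} (intersection, +0)
FQV@1: {T} ∪ {A} = {A,T} (union, +1)
BFJQV@1: {C,G} ∪ {A,T} = {A,C,G,T} (union, +1)
BJ@2: {A} ∩ {A} = {A} (intersection, +0)
FV@2: {T} ∩ {T} = {T} (intersection, +0)
FQV@2: {T} ∪ {C} = {C,T} (union, +1)
BFJQV@2: {A} ∪ {C,T} = {A,C,T} (union, +1)
BJ@3: {G} ∪ {A} = {A,G} (union, +1)
FV@3: {G} ∩ {G} = {G} (intersection, +0)
FQV@3: {G} ∪ {A} = {A,G} (union, +1)
BFJQV@3: {A,G} ∩ {A,G} = {A,G} (intersection, +0)
BJ@4: {T} ∩ {T} = {T} (intersection, +0)
FV@4: {T} ∪ {A} = {A,T} (union, +1)
FQV@4: {A,T} ∪ {G} = {A,G,T} (union, +1)
BFJQV@4: {T} ∩ {A,G,T} = {T} (intersection, +0)
BJ@5: {G} ∩ {G} = {G} (intersection, +0)
FV@5: {C} ∪ {T} = {C,T} (union, +1)
FQV@5: {C,T} ∩ {C} = {C} (intersection, +0)
BFJQV@5: {G} ∪ {C} = {C,G} (union, +1)
BJ@6: {A} ∪ {G} = {A,G} (union, +1)
FV@6: {T} ∪ {C} = {C,T} (union, +1)
FQV@6: {C,T} ∪ {G} = {C,G,T} (union, +1)
BFJQV@6: {A,G} ∩ {C,G,T} = {G} (intersection, +0)
BJ@7: {G} ∪ {C} = {C,G} (union, +1)
FV@7: {G} ∪ {A} = {A,G} (union, +1)
FQV@7: {A,G} ∩ {G} = {G} (intersection, +0)
BFJQV@7: {C,G} ∩ {G} = {G} (intersection, +0)
per-site changes: [2, 3, 2, 2, 2, 2, 3, 2]; total = 18

2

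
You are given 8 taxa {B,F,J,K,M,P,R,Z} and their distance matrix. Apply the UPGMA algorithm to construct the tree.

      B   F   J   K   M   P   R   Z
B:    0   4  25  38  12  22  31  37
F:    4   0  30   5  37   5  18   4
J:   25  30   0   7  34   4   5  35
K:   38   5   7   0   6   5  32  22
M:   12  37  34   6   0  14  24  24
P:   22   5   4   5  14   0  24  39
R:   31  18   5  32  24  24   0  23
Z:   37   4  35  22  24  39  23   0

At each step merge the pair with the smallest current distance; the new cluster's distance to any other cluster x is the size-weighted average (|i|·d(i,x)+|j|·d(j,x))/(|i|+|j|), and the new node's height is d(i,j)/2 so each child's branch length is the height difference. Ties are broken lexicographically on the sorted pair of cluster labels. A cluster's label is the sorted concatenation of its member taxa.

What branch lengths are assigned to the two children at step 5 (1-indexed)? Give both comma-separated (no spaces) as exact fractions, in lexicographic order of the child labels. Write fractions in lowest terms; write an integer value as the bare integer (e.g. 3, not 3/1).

iteration 1: select B,F (d=4); attach at lengths (2, 2); label the merged cluster BF
  updated: d(BF,J)=55/2, d(BF,K)=43/2, d(BF,M)=49/2, d(BF,P)=27/2, d(BF,R)=49/2, d(BF,Z)=41/2
iteration 2: select J,P (d=4); attach at lengths (2, 2); label the merged cluster JP
  updated: d(BF,JP)=41/2, d(JP,K)=6, d(JP,M)=24, d(JP,R)=29/2, d(JP,Z)=37
iteration 3: select JP,K (d=6); attach at lengths (1, 3); label the merged cluster JKP
  updated: d(BF,JKP)=125/6, d(JKP,M)=18, d(JKP,R)=61/3, d(JKP,Z)=32
iteration 4: select JKP,M (d=18); attach at lengths (6, 9); label the merged cluster JKMP
  updated: d(BF,JKMP)=87/4, d(JKMP,R)=85/4, d(JKMP,Z)=30
iteration 5: select BF,Z (d=41/2); attach at lengths (33/4, 41/4); label the merged cluster BFZ
  updated: d(BFZ,JKMP)=49/2, d(BFZ,R)=24
iteration 6: select JKMP,R (d=85/4); attach at lengths (13/8, 85/8); label the merged cluster JKMPR
  updated: d(BFZ,JKMPR)=122/5
iteration 7: select BFZ,JKMPR (d=122/5); attach at lengths (39/20, 63/40); label the merged cluster BFJKMPRZ
final tree: (((B:2,F:2):33/4,Z:41/4):39/20,((((J:2,P:2):1,K:3):6,M:9):13/8,R:85/8):63/40)
total length: 2451/40

33/4,41/4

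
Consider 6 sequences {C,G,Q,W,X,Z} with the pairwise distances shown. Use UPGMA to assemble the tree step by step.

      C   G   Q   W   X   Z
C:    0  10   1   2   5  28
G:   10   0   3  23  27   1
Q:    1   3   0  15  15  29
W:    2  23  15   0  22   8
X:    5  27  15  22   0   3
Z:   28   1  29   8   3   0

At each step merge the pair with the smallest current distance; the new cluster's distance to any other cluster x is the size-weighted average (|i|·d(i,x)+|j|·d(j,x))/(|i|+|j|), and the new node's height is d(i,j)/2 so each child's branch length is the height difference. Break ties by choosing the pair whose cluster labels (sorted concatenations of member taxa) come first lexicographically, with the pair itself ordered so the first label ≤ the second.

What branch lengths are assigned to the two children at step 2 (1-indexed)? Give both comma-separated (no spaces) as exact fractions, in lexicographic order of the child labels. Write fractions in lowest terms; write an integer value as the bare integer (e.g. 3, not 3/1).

step 1: merge (C,Q) at d=1; branch lengths C→1/2, Q→1/2; new cluster CQ
  updated: d(CQ,G)=13/2, d(CQ,W)=17/2, d(CQ,X)=10, d(CQ,Z)=57/2
step 2: merge (G,Z) at d=1; branch lengths G→1/2, Z→1/2; new cluster GZ
  updated: d(CQ,GZ)=35/2, d(GZ,W)=31/2, d(GZ,X)=15
step 3: merge (CQ,W) at d=17/2; branch lengths CQ→15/4, W→17/4; new cluster CQW
  updated: d(CQW,GZ)=101/6, d(CQW,X)=14
step 4: merge (CQW,X) at d=14; branch lengths CQW→11/4, X→7; new cluster CQWX
  updated: d(CQWX,GZ)=131/8
step 5: merge (CQWX,GZ) at d=131/8; branch lengths CQWX→19/16, GZ→123/16; new cluster CGQWXZ
final tree: ((((C:1/2,Q:1/2):15/4,W:17/4):11/4,X:7):19/16,(G:1/2,Z:1/2):123/16)
total length: 229/8

1/2,1/2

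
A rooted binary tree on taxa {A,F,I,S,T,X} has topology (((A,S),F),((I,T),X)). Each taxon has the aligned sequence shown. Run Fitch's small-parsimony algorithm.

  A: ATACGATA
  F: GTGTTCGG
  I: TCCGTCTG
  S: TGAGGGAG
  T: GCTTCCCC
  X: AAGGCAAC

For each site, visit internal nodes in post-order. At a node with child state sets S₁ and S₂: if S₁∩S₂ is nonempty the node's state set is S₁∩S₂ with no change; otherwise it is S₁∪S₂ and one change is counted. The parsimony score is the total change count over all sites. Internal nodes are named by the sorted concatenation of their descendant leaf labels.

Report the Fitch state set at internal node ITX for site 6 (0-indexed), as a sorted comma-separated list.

[col 0] AS: children A:{A}, S:{T} ∪→ {A,T}; cost 1
[col 0] AFS: children AS:{A,T}, F:{G} ∪→ {A,G,T}; cost 1
[col 0] IT: children I:{T}, T:{G} ∪→ {G,T}; cost 1
[col 0] ITX: children IT:{G,T}, X:{A} ∪→ {A,G,T}; cost 1
[col 0] AFISTX: children AFS:{A,G,T}, ITX:{A,G,T} ∩→ {A,G,T}; cost 0
[col 1] AS: children A:{T}, S:{G} ∪→ {G,T}; cost 1
[col 1] AFS: children AS:{G,T}, F:{T} ∩→ {T}; cost 0
[col 1] IT: children I:{C}, T:{C} ∩→ {C}; cost 0
[col 1] ITX: children IT:{C}, X:{A} ∪→ {A,C}; cost 1
[col 1] AFISTX: children AFS:{T}, ITX:{A,C} ∪→ {A,C,T}; cost 1
[col 2] AS: children A:{A}, S:{A} ∩→ {A}; cost 0
[col 2] AFS: children AS:{A}, F:{G} ∪→ {A,G}; cost 1
[col 2] IT: children I:{C}, T:{T} ∪→ {C,T}; cost 1
[col 2] ITX: children IT:{C,T}, X:{G} ∪→ {C,G,T}; cost 1
[col 2] AFISTX: children AFS:{A,G}, ITX:{C,G,T} ∩→ {G}; cost 0
[col 3] AS: children A:{C}, S:{G} ∪→ {C,G}; cost 1
[col 3] AFS: children AS:{C,G}, F:{T} ∪→ {C,G,T}; cost 1
[col 3] IT: children I:{G}, T:{T} ∪→ {G,T}; cost 1
[col 3] ITX: children IT:{G,T}, X:{G} ∩→ {G}; cost 0
[col 3] AFISTX: children AFS:{C,G,T}, ITX:{G} ∩→ {G}; cost 0
[col 4] AS: children A:{G}, S:{G} ∩→ {G}; cost 0
[col 4] AFS: children AS:{G}, F:{T} ∪→ {G,T}; cost 1
[col 4] IT: children I:{T}, T:{C} ∪→ {C,T}; cost 1
[col 4] ITX: children IT:{C,T}, X:{C} ∩→ {C}; cost 0
[col 4] AFISTX: children AFS:{G,T}, ITX:{C} ∪→ {C,G,T}; cost 1
[col 5] AS: children A:{A}, S:{G} ∪→ {A,G}; cost 1
[col 5] AFS: children AS:{A,G}, F:{C} ∪→ {A,C,G}; cost 1
[col 5] IT: children I:{C}, T:{C} ∩→ {C}; cost 0
[col 5] ITX: children IT:{C}, X:{A} ∪→ {A,C}; cost 1
[col 5] AFISTX: children AFS:{A,C,G}, ITX:{A,C} ∩→ {A,C}; cost 0
[col 6] AS: children A:{T}, S:{A} ∪→ {A,T}; cost 1
[col 6] AFS: children AS:{A,T}, F:{G} ∪→ {A,G,T}; cost 1
[col 6] IT: children I:{T}, T:{C} ∪→ {C,T}; cost 1
[col 6] ITX: children IT:{C,T}, X:{A} ∪→ {A,C,T}; cost 1
[col 6] AFISTX: children AFS:{A,G,T}, ITX:{A,C,T} ∩→ {A,T}; cost 0
[col 7] AS: children A:{A}, S:{G} ∪→ {A,G}; cost 1
[col 7] AFS: children AS:{A,G}, F:{G} ∩→ {G}; cost 0
[col 7] IT: children I:{G}, T:{C} ∪→ {C,G}; cost 1
[col 7] ITX: children IT:{C,G}, X:{C} ∩→ {C}; cost 0
[col 7] AFISTX: children AFS:{G}, ITX:{C} ∪→ {C,G}; cost 1
per-site changes: [4, 3, 3, 3, 3, 3, 4, 3]; total = 26

A,C,T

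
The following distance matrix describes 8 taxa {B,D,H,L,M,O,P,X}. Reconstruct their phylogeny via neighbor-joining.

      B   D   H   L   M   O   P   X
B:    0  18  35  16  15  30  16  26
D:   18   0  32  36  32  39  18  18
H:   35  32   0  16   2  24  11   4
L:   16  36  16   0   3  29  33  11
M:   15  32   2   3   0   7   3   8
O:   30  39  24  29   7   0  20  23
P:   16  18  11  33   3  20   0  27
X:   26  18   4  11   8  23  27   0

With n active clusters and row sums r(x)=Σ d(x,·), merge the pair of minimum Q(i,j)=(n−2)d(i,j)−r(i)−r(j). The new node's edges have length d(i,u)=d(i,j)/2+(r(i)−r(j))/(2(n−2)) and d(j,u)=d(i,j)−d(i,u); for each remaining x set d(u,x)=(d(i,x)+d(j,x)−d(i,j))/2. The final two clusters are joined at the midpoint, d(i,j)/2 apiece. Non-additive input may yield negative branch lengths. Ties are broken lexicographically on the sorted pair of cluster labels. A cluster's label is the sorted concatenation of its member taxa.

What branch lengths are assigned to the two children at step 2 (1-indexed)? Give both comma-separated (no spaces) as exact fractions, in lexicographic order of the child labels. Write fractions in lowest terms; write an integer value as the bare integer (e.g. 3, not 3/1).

iteration 1: select B,D (d=18, Q=-241); attach at lengths (71/12, 145/12); label the merged cluster BD
  updated: d(BD,H)=49/2, d(BD,L)=17, d(BD,M)=29/2, d(BD,O)=51/2, d(BD,P)=8, d(BD,X)=13
iteration 2: select BD,P (d=8, Q=-329/2); attach at lengths (81/20, 79/20); label the merged cluster BDP
  updated: d(BDP,H)=55/4, d(BDP,L)=21, d(BDP,M)=19/4, d(BDP,O)=75/4, d(BDP,X)=16
iteration 3: select H,X (d=4, Q=-423/4); attach at lengths (55/32, 73/32); label the merged cluster HX
  updated: d(BDP,HX)=103/8, d(HX,L)=23/2, d(HX,M)=3, d(HX,O)=43/2
iteration 4: select HX,L (d=23/2, Q=-631/8); attach at lengths (151/48, 401/48); label the merged cluster HLX
  updated: d(BDP,HLX)=179/16, d(HLX,M)=-11/4, d(HLX,O)=39/2
iteration 5: select BDP,O (d=75/4, Q=-679/16); attach at lengths (431/64, 769/64); label the merged cluster BDOP
  updated: d(BDOP,HLX)=191/32, d(BDOP,M)=-7/2
iteration 6: select BDOP,HLX (d=191/32, Q=9/32); attach at lengths (167/64, 215/64); label the merged cluster BDHLOPX
  updated: d(BDHLOPX,M)=-391/64
iteration 7: select BDHLOPX,M (d=-391/64); attach at lengths (-391/128, -391/128); label the merged cluster BDHLMOPX
final tree: (((((B:71/12,D:145/12):81/20,P:79/20):431/64,O:769/64):167/64,((H:55/32,X:73/32):151/48,L:401/48):215/64):-391/128,M:-391/128)
total length: 3847/64

81/20,79/20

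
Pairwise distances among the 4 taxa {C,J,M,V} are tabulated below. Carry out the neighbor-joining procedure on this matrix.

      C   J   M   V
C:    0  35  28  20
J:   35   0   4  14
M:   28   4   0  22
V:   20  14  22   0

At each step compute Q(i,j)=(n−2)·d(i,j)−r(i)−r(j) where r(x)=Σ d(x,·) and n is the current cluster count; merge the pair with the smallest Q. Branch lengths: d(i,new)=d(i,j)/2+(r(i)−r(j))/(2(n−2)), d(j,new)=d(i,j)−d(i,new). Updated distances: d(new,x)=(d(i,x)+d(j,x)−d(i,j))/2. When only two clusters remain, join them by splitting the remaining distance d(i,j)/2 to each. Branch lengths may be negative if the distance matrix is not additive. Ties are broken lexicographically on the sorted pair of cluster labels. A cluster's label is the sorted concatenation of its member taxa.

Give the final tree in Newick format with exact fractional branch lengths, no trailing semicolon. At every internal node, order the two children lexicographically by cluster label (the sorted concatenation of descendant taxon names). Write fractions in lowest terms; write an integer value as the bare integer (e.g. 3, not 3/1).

1. join C+V (d=20, Q=-99) ⇒ CV; edges |C|=67/4, |V|=13/4
  updated: d(CV,J)=29/2, d(CV,M)=15
2. join CV+J (d=29/2, Q=-67/2) ⇒ CJV; edges |CV|=51/4, |J|=7/4
  updated: d(CJV,M)=9/4
3. join CJV+M (d=9/4) ⇒ CJMV; edges |CJV|=9/8, |M|=9/8
final tree: (((C:67/4,V:13/4):51/4,J:7/4):9/8,M:9/8)
total length: 147/4

(((C:67/4,V:13/4):51/4,J:7/4):9/8,M:9/8)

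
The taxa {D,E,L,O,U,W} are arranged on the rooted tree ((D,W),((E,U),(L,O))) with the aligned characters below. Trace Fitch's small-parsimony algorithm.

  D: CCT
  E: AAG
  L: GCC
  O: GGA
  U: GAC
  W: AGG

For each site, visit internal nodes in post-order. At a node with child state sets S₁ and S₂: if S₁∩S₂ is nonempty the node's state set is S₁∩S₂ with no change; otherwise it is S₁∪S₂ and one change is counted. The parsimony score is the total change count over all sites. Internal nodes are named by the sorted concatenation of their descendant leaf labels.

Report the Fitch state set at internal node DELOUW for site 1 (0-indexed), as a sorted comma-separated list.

site 0, node DW: D={C} ∪ W={A} → {A,C} (+1)
site 0, node EU: E={A} ∪ U={G} → {A,G} (+1)
site 0, node LO: L={G} ∩ O={G} → {G} (+0)
site 0, node ELOU: EU={A,G} ∩ LO={G} → {G} (+0)
site 0, node DELOUW: DW={A,C} ∪ ELOU={G} → {A,C,G} (+1)
site 1, node DW: D={C} ∪ W={G} → {C,G} (+1)
site 1, node EU: E={A} ∩ U={A} → {A} (+0)
site 1, node LO: L={C} ∪ O={G} → {C,G} (+1)
site 1, node ELOU: EU={A} ∪ LO={C,G} → {A,C,G} (+1)
site 1, node DELOUW: DW={C,G} ∩ ELOU={A,C,G} → {C,G} (+0)
site 2, node DW: D={T} ∪ W={G} → {G,T} (+1)
site 2, node EU: E={G} ∪ U={C} → {C,G} (+1)
site 2, node LO: L={C} ∪ O={A} → {A,C} (+1)
site 2, node ELOU: EU={C,G} ∩ LO={A,C} → {C} (+0)
site 2, node DELOUW: DW={G,T} ∪ ELOU={C} → {C,G,T} (+1)
per-site changes: [3, 3, 4]; total = 10

C,G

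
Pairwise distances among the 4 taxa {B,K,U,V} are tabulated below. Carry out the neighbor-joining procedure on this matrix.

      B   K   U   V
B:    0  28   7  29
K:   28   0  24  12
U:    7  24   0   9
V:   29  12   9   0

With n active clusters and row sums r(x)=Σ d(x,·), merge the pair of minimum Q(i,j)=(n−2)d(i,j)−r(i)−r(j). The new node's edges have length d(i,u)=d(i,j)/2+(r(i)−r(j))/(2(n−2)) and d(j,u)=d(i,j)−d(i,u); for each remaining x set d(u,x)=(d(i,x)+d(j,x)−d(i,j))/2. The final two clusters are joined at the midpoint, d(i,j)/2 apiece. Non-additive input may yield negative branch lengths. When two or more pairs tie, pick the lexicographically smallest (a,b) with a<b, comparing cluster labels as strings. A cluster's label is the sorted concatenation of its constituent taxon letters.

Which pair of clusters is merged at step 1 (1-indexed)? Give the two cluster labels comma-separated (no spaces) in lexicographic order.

iteration 1: select B,U (d=7, Q=-90); attach at lengths (19/2, -5/2); label the merged cluster BU
  updated: d(BU,K)=45/2, d(BU,V)=31/2
iteration 2: select BU,K (d=45/2, Q=-50); attach at lengths (13, 19/2); label the merged cluster BKU
  updated: d(BKU,V)=5/2
iteration 3: select BKU,V (d=5/2); attach at lengths (5/4, 5/4); label the merged cluster BKUV
final tree: (((B:19/2,U:-5/2):13,K:19/2):5/4,V:5/4)
total length: 32

B,U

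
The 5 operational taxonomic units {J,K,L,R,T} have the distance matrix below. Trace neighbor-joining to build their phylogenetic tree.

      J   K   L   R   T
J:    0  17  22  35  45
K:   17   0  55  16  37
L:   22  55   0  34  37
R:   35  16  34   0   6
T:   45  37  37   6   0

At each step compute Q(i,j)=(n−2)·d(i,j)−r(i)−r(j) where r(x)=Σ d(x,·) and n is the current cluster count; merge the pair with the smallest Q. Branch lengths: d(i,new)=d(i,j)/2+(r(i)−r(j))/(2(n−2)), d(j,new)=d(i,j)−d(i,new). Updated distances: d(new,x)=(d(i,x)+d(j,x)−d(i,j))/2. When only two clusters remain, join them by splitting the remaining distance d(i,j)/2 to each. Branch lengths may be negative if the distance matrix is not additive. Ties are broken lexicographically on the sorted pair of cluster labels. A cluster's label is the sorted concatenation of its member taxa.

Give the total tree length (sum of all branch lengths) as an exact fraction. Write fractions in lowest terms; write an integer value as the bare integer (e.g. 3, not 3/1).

1. join J+L (d=22, Q=-201) ⇒ JL; edges |J|=37/6, |L|=95/6
  updated: d(JL,K)=25, d(JL,R)=47/2, d(JL,T)=30
2. join JL+K (d=25, Q=-213/2) ⇒ JKL; edges |JL|=101/8, |K|=99/8
  updated: d(JKL,R)=29/4, d(JKL,T)=21
3. join JKL+R (d=29/4, Q=-137/4) ⇒ JKLR; edges |JKL|=89/8, |R|=-31/8
  updated: d(JKLR,T)=79/8
4. join JKLR+T (d=79/8) ⇒ JKLRT; edges |JKLR|=79/16, |T|=79/16
final tree: ((((J:37/6,L:95/6):101/8,K:99/8):89/8,R:-31/8):79/16,T:79/16)
total length: 513/8

513/8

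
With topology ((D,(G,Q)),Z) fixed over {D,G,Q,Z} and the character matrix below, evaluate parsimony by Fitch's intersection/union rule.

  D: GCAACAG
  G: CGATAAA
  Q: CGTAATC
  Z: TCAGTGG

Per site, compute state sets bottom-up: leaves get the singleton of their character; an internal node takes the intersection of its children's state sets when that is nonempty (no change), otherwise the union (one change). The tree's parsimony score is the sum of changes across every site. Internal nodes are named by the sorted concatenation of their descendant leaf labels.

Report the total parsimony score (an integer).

12

site 0, node GQ: G={C} ∩ Q={C} → {C} (+0)
site 0, node DGQ: D={G} ∪ GQ={C} → {C,G} (+1)
site 0, node DGQZ: DGQ={C,G} ∪ Z={T} → {C,G,T} (+1)
site 1, node GQ: G={G} ∩ Q={G} → {G} (+0)
site 1, node DGQ: D={C} ∪ GQ={G} → {C,G} (+1)
site 1, node DGQZ: DGQ={C,G} ∩ Z={C} → {C} (+0)
site 2, node GQ: G={A} ∪ Q={T} → {A,T} (+1)
site 2, node DGQ: D={A} ∩ GQ={A,T} → {A} (+0)
site 2, node DGQZ: DGQ={A} ∩ Z={A} → {A} (+0)
site 3, node GQ: G={T} ∪ Q={A} → {A,T} (+1)
site 3, node DGQ: D={A} ∩ GQ={A,T} → {A} (+0)
site 3, node DGQZ: DGQ={A} ∪ Z={G} → {A,G} (+1)
site 4, node GQ: G={A} ∩ Q={A} → {A} (+0)
site 4, node DGQ: D={C} ∪ GQ={A} → {A,C} (+1)
site 4, node DGQZ: DGQ={A,C} ∪ Z={T} → {A,C,T} (+1)
site 5, node GQ: G={A} ∪ Q={T} → {A,T} (+1)
site 5, node DGQ: D={A} ∩ GQ={A,T} → {A} (+0)
site 5, node DGQZ: DGQ={A} ∪ Z={G} → {A,G} (+1)
site 6, node GQ: G={A} ∪ Q={C} → {A,C} (+1)
site 6, node DGQ: D={G} ∪ GQ={A,C} → {A,C,G} (+1)
site 6, node DGQZ: DGQ={A,C,G} ∩ Z={G} → {G} (+0)
per-site changes: [2, 1, 1, 2, 2, 2, 2]; total = 12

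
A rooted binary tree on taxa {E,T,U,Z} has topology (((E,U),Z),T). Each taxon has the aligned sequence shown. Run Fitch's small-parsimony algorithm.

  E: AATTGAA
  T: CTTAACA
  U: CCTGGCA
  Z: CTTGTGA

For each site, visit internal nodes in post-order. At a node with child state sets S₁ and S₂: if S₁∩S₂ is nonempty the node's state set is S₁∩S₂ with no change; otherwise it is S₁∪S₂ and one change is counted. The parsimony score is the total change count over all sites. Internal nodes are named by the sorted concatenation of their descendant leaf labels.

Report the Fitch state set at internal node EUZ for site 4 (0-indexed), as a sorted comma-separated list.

site 0, node EU: E={A} ∪ U={C} → {A,C} (+1)
site 0, node EUZ: EU={A,C} ∩ Z={C} → {C} (+0)
site 0, node ETUZ: EUZ={C} ∩ T={C} → {C} (+0)
site 1, node EU: E={A} ∪ U={C} → {A,C} (+1)
site 1, node EUZ: EU={A,C} ∪ Z={T} → {A,C,T} (+1)
site 1, node ETUZ: EUZ={A,C,T} ∩ T={T} → {T} (+0)
site 2, node EU: E={T} ∩ U={T} → {T} (+0)
site 2, node EUZ: EU={T} ∩ Z={T} → {T} (+0)
site 2, node ETUZ: EUZ={T} ∩ T={T} → {T} (+0)
site 3, node EU: E={T} ∪ U={G} → {G,T} (+1)
site 3, node EUZ: EU={G,T} ∩ Z={G} → {G} (+0)
site 3, node ETUZ: EUZ={G} ∪ T={A} → {A,G} (+1)
site 4, node EU: E={G} ∩ U={G} → {G} (+0)
site 4, node EUZ: EU={G} ∪ Z={T} → {G,T} (+1)
site 4, node ETUZ: EUZ={G,T} ∪ T={A} → {A,G,T} (+1)
site 5, node EU: E={A} ∪ U={C} → {A,C} (+1)
site 5, node EUZ: EU={A,C} ∪ Z={G} → {A,C,G} (+1)
site 5, node ETUZ: EUZ={A,C,G} ∩ T={C} → {C} (+0)
site 6, node EU: E={A} ∩ U={A} → {A} (+0)
site 6, node EUZ: EU={A} ∩ Z={A} → {A} (+0)
site 6, node ETUZ: EUZ={A} ∩ T={A} → {A} (+0)
per-site changes: [1, 2, 0, 2, 2, 2, 0]; total = 9

G,T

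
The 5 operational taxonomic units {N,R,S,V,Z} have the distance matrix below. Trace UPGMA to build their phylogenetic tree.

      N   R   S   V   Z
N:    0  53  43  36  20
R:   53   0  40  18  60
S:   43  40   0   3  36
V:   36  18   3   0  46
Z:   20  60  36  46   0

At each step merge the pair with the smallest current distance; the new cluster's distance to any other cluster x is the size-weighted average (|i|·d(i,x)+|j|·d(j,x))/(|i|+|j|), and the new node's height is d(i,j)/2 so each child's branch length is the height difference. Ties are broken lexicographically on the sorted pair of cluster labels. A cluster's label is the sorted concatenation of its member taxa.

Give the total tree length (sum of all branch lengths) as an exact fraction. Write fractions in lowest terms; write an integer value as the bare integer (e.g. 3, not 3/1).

iteration 1: select S,V (d=3); attach at lengths (3/2, 3/2); label the merged cluster SV
  updated: d(N,SV)=79/2, d(R,SV)=29, d(SV,Z)=41
iteration 2: select N,Z (d=20); attach at lengths (10, 10); label the merged cluster NZ
  updated: d(NZ,R)=113/2, d(NZ,SV)=161/4
iteration 3: select R,SV (d=29); attach at lengths (29/2, 13); label the merged cluster RSV
  updated: d(NZ,RSV)=137/3
iteration 4: select NZ,RSV (d=137/3); attach at lengths (77/6, 25/3); label the merged cluster NRSVZ
final tree: ((N:10,Z:10):77/6,(R:29/2,(S:3/2,V:3/2):13):25/3)
total length: 215/3

215/3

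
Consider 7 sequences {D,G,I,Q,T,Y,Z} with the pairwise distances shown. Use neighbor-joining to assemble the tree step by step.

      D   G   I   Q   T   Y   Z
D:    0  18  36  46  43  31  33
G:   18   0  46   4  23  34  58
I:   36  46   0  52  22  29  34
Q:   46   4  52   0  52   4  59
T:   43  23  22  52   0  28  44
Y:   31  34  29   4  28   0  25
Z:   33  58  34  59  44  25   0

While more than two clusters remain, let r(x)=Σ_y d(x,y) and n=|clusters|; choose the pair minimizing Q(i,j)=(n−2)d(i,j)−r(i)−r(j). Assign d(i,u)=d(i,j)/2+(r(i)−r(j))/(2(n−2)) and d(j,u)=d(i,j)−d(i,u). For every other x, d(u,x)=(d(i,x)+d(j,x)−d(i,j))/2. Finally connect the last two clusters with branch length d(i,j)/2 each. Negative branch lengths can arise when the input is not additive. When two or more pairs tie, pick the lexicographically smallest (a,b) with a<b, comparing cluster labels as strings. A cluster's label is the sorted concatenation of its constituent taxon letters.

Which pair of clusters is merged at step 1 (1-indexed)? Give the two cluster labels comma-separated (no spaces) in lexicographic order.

G,Q

1. join G+Q (d=4, Q=-380) ⇒ GQ; edges |G|=-7/5, |Q|=27/5
  updated: d(D,GQ)=30, d(GQ,I)=47, d(GQ,T)=71/2, d(GQ,Y)=17, d(GQ,Z)=113/2
2. join I+T (d=22, Q=-505/2) ⇒ IT; edges |I|=167/16, |T|=185/16
  updated: d(D,IT)=57/2, d(GQ,IT)=121/4, d(IT,Y)=35/2, d(IT,Z)=28
3. join GQ+Y (d=17, Q=-693/4) ⇒ GQY; edges |GQ|=377/24, |Y|=31/24
  updated: d(D,GQY)=22, d(GQY,IT)=123/8, d(GQY,Z)=129/4
4. join D+Z (d=33, Q=-443/4) ⇒ DZ; edges |D|=225/16, |Z|=303/16
  updated: d(DZ,GQY)=85/8, d(DZ,IT)=47/4
5. join DZ+GQY (d=85/8, Q=-151/4) ⇒ DGQYZ; edges |DZ|=7/2, |GQY|=57/8
  updated: d(DGQYZ,IT)=33/4
6. join DGQYZ+IT (d=33/4) ⇒ DGIQTYZ; edges |DGQYZ|=33/8, |IT|=33/8
final tree: (((D:225/16,Z:303/16):7/2,((G:-7/5,Q:27/5):377/24,Y:31/24):57/8):33/8,(I:167/16,T:185/16):33/8)
total length: 759/8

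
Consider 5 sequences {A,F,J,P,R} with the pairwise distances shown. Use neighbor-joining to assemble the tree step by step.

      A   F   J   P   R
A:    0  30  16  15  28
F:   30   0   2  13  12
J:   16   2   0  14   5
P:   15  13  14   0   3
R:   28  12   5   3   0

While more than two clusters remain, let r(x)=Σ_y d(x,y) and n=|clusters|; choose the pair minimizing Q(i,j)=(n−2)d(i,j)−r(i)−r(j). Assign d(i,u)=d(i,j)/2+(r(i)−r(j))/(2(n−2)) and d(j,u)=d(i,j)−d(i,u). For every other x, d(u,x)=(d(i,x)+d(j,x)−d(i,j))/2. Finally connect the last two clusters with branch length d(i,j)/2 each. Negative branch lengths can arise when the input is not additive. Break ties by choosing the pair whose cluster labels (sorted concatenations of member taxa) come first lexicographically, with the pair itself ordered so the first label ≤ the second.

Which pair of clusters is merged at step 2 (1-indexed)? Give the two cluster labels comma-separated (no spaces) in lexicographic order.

AP,R

step 1: merge (A,P) at d=15, Q=-89; branch lengths A→89/6, P→1/6; new cluster AP
  updated: d(AP,F)=14, d(AP,J)=15/2, d(AP,R)=8
step 2: merge (AP,R) at d=8, Q=-77/2; branch lengths AP→41/8, R→23/8; new cluster APR
  updated: d(APR,F)=9, d(APR,J)=9/4
step 3: merge (APR,F) at d=9, Q=-53/4; branch lengths APR→37/8, F→35/8; new cluster AFPR
  updated: d(AFPR,J)=-19/8
step 4: merge (AFPR,J) at d=-19/8; branch lengths AFPR→-19/16, J→-19/16; new cluster AFJPR
final tree: ((((A:89/6,P:1/6):41/8,R:23/8):37/8,F:35/8):-19/16,J:-19/16)
total length: 237/8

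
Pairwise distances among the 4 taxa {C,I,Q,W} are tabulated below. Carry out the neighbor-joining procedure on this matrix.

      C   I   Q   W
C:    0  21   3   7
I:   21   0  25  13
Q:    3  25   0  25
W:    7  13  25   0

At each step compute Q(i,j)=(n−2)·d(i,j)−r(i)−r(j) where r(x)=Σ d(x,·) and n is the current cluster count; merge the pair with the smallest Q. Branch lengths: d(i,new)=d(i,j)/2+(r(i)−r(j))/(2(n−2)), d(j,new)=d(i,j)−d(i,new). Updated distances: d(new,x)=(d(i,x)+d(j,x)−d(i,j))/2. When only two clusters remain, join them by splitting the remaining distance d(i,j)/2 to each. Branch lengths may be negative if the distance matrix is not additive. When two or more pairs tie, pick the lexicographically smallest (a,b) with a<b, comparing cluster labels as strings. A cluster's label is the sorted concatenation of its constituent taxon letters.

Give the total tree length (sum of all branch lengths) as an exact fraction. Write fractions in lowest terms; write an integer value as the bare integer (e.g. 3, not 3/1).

55/2

iteration 1: select C,Q (d=3, Q=-78); attach at lengths (-4, 7); label the merged cluster CQ
  updated: d(CQ,I)=43/2, d(CQ,W)=29/2
iteration 2: select CQ,I (d=43/2, Q=-49); attach at lengths (23/2, 10); label the merged cluster CIQ
  updated: d(CIQ,W)=3
iteration 3: select CIQ,W (d=3); attach at lengths (3/2, 3/2); label the merged cluster CIQW
final tree: (((C:-4,Q:7):23/2,I:10):3/2,W:3/2)
total length: 55/2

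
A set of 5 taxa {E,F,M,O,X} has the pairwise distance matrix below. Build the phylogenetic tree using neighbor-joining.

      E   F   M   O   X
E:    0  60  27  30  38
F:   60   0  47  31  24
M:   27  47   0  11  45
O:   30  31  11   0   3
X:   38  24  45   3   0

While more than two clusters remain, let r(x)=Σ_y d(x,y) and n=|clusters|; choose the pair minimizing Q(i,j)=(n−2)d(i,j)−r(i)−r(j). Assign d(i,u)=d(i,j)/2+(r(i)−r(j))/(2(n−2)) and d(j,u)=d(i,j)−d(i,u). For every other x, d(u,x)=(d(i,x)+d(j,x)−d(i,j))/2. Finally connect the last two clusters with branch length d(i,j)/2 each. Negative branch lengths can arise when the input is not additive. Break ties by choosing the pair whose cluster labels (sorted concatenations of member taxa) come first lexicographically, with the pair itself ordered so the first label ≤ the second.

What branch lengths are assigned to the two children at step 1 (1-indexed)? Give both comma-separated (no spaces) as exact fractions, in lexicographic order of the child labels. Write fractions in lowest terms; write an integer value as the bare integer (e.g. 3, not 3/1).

step 1: merge (E,M) at d=27, Q=-204; branch lengths E→53/3, M→28/3; new cluster EM
  updated: d(EM,F)=40, d(EM,O)=7, d(EM,X)=28
step 2: merge (EM,O) at d=7, Q=-102; branch lengths EM→12, O→-5; new cluster EMO
  updated: d(EMO,F)=32, d(EMO,X)=12
step 3: merge (EMO,F) at d=32, Q=-68; branch lengths EMO→10, F→22; new cluster EFMO
  updated: d(EFMO,X)=2
step 4: merge (EFMO,X) at d=2; branch lengths EFMO→1, X→1; new cluster EFMOX
final tree: ((((E:53/3,M:28/3):12,O:-5):10,F:22):1,X:1)
total length: 68

53/3,28/3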